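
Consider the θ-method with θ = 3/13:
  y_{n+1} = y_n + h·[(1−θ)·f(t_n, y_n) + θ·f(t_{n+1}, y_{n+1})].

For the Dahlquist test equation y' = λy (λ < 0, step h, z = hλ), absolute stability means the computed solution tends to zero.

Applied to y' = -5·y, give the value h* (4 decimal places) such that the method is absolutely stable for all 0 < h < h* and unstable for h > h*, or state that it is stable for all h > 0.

Set f=λy, z=hλ:
  y_{n+1} = y_n + z·[10/13·y_n + 3/13·y_{n+1}] ⇒ (1 − 3/13z)y_{n+1} = (1 + 10/13z)y_n
  Hence R(z) = (1 + 10/13z)/(1 − 3/13z).

Solve |R(x)|<1 on ℝ⁻.
x=-0.83: |R|=0.3034
R=−1: 1+10/13x = −1+3/13x ⇒ -7/13x=2 ⇒ x=2/(-7/13)=-3.7143
Confirm numerically:
  x=-2.303: |R|=0.50379 <1
  x=-2.149: |R|=0.43657 <1
  x=-1.894: |R|=0.31795 <1
  x=-1.519: |R|=0.12474 <1
  x=-4.150: |R|=1.11984 >1
  x=-3.892: |R|=1.05041 >1
  x=-3.793: |R|=1.02260 >1
Interval (-3.7143, 0).

(-3.7143,0); λ=-5 ⇒ h* = (26/7)/5 = 0.7429.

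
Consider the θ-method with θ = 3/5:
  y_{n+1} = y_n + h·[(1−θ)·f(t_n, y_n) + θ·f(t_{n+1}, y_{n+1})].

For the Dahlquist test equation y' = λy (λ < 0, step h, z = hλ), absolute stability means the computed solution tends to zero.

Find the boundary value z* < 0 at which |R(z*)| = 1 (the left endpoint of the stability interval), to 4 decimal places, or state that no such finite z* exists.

On y'=λy, z=hλ:
  y_{n+1} = y_n + z·[2/5·y_n + 3/5·y_{n+1}] ⇒ (1 − 3/5z)y_{n+1} = (1 + 2/5z)y_n
  so R(z) = (1 + 2/5z)/(1 − 3/5z).

Need |R(x)|<1, x<0.
x=-0.5: |R|=0.6154
x=-2: |R|=0.0909
x=-10: |R|=0.4286
x=-100: |R|=0.6393
θ=3/5≥1/2 ⇒ |1+2/5x|<|1−3/5x| ∀x<0 ⇒ interval (−∞,0).

(−∞, 0) — no finite endpoint.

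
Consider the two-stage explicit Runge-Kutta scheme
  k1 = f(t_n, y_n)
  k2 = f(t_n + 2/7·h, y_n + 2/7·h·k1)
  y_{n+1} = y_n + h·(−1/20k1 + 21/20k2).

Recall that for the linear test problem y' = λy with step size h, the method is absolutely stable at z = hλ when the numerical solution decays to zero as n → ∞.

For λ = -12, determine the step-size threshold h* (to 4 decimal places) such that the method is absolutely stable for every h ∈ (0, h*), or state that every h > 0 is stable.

(-3.3333,0); λ=-12 ⇒ h* = (10/3)/12 = 0.2778.

With y'=λy (z=hλ):
  k1=λy_n ⇒ h·k1=z·y_n;  k2=λ(1+2/7z)y_n ⇒ h·k2=z(1+2/7z)y_n
  y_{n+1}/y_n = 1 − 1/20z + 21/20z(1+2/7z) = 1 + z + 3/10z²
  ⇒ R(z) = 1 + z + 3/10z².

Need |R(x)|<1, x<0.
x=-0.91: |R|=0.3384
R=1: x+3/10x²=0 ⇒ x=−10/3=-3.3333; min R=1−1/(4·3/10)=0.1667>−1
Confirm numerically:
  x=-3.261: |R|=0.92924 <1
  x=-2.377: |R|=0.31804 <1
  x=-1.966: |R|=0.19355 <1
  x=-3.650: |R|=1.34675 >1
  x=-3.554: |R|=1.23527 >1
  x=-3.510: |R|=1.18603 >1
Interval (-3.3333, 0).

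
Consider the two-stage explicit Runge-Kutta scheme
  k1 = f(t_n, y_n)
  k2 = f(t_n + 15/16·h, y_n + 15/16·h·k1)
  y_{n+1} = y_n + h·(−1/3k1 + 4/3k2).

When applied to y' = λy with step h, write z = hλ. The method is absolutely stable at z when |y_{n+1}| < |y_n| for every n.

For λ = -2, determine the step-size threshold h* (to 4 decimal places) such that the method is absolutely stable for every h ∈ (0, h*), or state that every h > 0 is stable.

Set f=λy, z=hλ:
  k1=λy_n ⇒ h·k1=z·y_n;  k2=λ(1+15/16z)y_n ⇒ h·k2=z(1+15/16z)y_n
  y_{n+1}/y_n = 1 − 1/3z + 4/3z(1+15/16z) = 1 + z + 5/4z²
  R(z) = 1 + z + 5/4z².

Boundary: |R(x)|=1, x<0.
x=-0.67: |R|=0.8911
R=1: x+5/4x²=0 ⇒ x=−4/5=-0.8000; min R=1−1/(4·5/4)=0.8000>−1
Confirm numerically:
  x=-0.772: |R|=0.97298 <1
  x=-0.445: |R|=0.80253 <1
  x=-0.423: |R|=0.80066 <1
  x=-1.355: |R|=1.94003 >1
  x=-1.028: |R|=1.29298 >1
Stable set (-0.8000, 0).

(-0.8000,0); λ=-2 ⇒ h* = (4/5)/2 = 0.4000.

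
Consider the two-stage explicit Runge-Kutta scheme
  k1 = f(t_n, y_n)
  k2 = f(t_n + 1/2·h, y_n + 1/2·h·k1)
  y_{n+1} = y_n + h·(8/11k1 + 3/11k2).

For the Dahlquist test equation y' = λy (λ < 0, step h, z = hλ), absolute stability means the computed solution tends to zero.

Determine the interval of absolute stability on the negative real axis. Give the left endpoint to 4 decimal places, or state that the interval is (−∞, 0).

z∈(-7.3333,0).

With y'=λy (z=hλ):
  k1=λy_n ⇒ h·k1=z·y_n;  k2=λ(1+1/2z)y_n ⇒ h·k2=z(1+1/2z)y_n
  y_{n+1}/y_n = 1 + 8/11z + 3/11z(1+1/2z) = 1 + z + 3/22z²
  Hence R(z) = 1 + z + 3/22z².

Find x<0 with |R(x)|<1.
x=-0.5: |R|=0.5341
R=1: x+3/22x²=0 ⇒ x=−22/3=-7.3333; min R=1−1/(4·3/22)=-0.8333>−1
Confirm numerically:
  x=-5.561: |R|=0.34399 <1
  x=-4.777: |R|=0.66522 <1
  x=-4.528: |R|=0.73217 <1
  x=-7.870: |R|=1.57594 >1
  x=-7.599: |R|=1.27529 >1
  x=-7.358: |R|=1.02475 >1
Stable set (-7.3333, 0).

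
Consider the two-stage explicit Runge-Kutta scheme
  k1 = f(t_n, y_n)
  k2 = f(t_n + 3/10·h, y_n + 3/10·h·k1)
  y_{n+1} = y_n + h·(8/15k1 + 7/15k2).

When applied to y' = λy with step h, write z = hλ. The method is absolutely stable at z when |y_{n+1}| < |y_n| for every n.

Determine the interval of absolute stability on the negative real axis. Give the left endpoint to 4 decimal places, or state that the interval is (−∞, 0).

With y'=λy (z=hλ):
  k1=λy_n ⇒ h·k1=z·y_n;  k2=λ(1+3/10z)y_n ⇒ h·k2=z(1+3/10z)y_n
  y_{n+1}/y_n = 1 + 8/15z + 7/15z(1+3/10z) = 1 + z + 7/50z²
  so R(z) = 1 + z + 7/50z².

Solve |R(x)|<1 on ℝ⁻.
x=-0.66: |R|=0.4010
R=1: x+7/50x²=0 ⇒ x=−50/7=-7.1429; min R=1−1/(4·7/50)=-0.7857>−1
Confirm numerically:
  x=-5.178: |R|=0.42436 <1
  x=-3.967: |R|=0.76381 <1
  x=-3.386: |R|=0.78090 <1
  x=-7.666: |R|=1.56146 >1
  x=-7.467: |R|=1.33885 >1
Stable set (-7.1429, 0).

z∈(-7.1429,0).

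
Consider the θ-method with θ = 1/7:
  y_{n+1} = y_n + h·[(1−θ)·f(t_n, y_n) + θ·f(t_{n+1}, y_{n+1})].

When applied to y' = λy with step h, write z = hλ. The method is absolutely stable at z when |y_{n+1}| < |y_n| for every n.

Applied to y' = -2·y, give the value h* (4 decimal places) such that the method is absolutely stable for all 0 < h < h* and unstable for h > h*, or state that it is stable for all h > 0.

(-2.8000,0); λ=-2 ⇒ h* = (14/5)/2 = 1.4000.

With y'=λy (z=hλ):
  y_{n+1} = y_n + z·[6/7·y_n + 1/7·y_{n+1}] ⇒ (1 − 1/7z)y_{n+1} = (1 + 6/7z)y_n
  so R(z) = (1 + 6/7z)/(1 − 1/7z).

Boundary: |R(x)|=1, x<0.
x=-1.26: |R|=0.0678
R=−1: 1+6/7x = −1+1/7x ⇒ -5/7x=2 ⇒ x=2/(-5/7)=-2.8000
Confirm numerically:
  x=-2.387: |R|=0.78001 <1
  x=-1.905: |R|=0.49747 <1
  x=-1.510: |R|=0.24207 <1
  x=-1.365: |R|=0.14226 <1
  x=-3.193: |R|=1.19278 >1
  x=-2.903: |R|=1.05200 >1
So |R|<1 on (-2.8000, 0).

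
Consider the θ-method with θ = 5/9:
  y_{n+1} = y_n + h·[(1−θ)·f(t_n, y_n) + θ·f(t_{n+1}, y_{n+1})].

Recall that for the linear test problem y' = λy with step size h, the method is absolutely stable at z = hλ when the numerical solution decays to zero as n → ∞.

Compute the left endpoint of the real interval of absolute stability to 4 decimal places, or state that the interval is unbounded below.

unbounded; (−∞, 0).

With y'=λy (z=hλ):
  y_{n+1} = y_n + z·[4/9·y_n + 5/9·y_{n+1}] ⇒ (1 − 5/9z)y_{n+1} = (1 + 4/9z)y_n
  R(z) = (1 + 4/9z)/(1 − 5/9z).

Solve |R(x)|<1 on ℝ⁻.
x=-1.13: |R|=0.3058
x=-2: |R|=0.0526
x=-10: |R|=0.5254
x=-100: |R|=0.7682
θ=5/9≥1/2 ⇒ |1+4/9x|<|1−5/9x| ∀x<0 ⇒ interval (−∞,0).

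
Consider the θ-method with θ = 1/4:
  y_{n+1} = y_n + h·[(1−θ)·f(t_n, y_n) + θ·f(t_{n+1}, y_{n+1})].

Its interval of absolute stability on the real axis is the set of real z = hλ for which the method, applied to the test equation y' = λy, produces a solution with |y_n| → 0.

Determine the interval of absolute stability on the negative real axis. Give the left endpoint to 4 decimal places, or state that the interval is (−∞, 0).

On y'=λy, z=hλ:
  y_{n+1} = y_n + z·[3/4·y_n + 1/4·y_{n+1}] ⇒ (1 − 1/4z)y_{n+1} = (1 + 3/4z)y_n
  R(z) = (1 + 3/4z)/(1 − 1/4z).

Find x<0 with |R(x)|<1.
x=-1.19: |R|=0.0829
R=−1: 1+3/4x = −1+1/4x ⇒ -1/2x=2 ⇒ x=2/(-1/2)=-4.0000
Confirm numerically:
  x=-3.676: |R|=0.91558 <1
  x=-3.385: |R|=0.83345 <1
  x=-2.394: |R|=0.49765 <1
  x=-1.885: |R|=0.28122 <1
  x=-4.545: |R|=1.12756 >1
  x=-4.039: |R|=1.00970 >1
So |R|<1 on (-4.0000, 0).

(-4.0000, 0).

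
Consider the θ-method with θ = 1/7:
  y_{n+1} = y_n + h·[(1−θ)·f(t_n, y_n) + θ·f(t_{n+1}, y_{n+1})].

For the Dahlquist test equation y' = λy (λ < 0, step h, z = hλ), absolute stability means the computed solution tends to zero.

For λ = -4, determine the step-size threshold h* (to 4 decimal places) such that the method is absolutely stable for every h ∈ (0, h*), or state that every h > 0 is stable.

(-2.8000,0); λ=-4 ⇒ h* = (14/5)/4 = 0.7000.

With y'=λy (z=hλ):
  y_{n+1} = y_n + z·[6/7·y_n + 1/7·y_{n+1}] ⇒ (1 − 1/7z)y_{n+1} = (1 + 6/7z)y_n
  so R(z) = (1 + 6/7z)/(1 − 1/7z).

Find x<0 with |R(x)|<1.
x=-0.31: |R|=0.7031
R=−1: 1+6/7x = −1+1/7x ⇒ -5/7x=2 ⇒ x=2/(-5/7)=-2.8000
Confirm numerically:
  x=-2.478: |R|=0.83013 <1
  x=-2.160: |R|=0.65066 <1
  x=-1.949: |R|=0.52453 <1
  x=-1.487: |R|=0.22646 <1
  x=-3.387: |R|=1.28256 >1
  x=-3.321: |R|=1.25240 >1
  x=-2.829: |R|=1.01475 >1
Interval (-2.8000, 0).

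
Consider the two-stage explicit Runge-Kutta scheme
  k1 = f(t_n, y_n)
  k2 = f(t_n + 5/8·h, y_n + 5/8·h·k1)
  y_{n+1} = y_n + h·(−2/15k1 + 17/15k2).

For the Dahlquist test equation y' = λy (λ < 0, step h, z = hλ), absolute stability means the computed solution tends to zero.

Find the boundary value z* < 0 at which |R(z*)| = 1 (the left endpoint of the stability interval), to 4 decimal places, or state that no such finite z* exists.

Set f=λy, z=hλ:
  k1=λy_n ⇒ h·k1=z·y_n;  k2=λ(1+5/8z)y_n ⇒ h·k2=z(1+5/8z)y_n
  y_{n+1}/y_n = 1 − 2/15z + 17/15z(1+5/8z) = 1 + z + 17/24z²
  ⇒ R(z) = 1 + z + 17/24z².

Find x<0 with |R(x)|<1.
x=-0.32: |R|=0.7525
R=1: x+17/24x²=0 ⇒ x=−24/17=-1.4118; min R=1−1/(4·17/24)=0.6471>−1
Confirm numerically:
  x=-0.902: |R|=0.67430 <1
  x=-0.771: |R|=0.65006 <1
  x=-0.761: |R|=0.64921 <1
  x=-0.607: |R|=0.65398 <1
  x=-1.849: |R|=1.57265 >1
  x=-1.741: |R|=1.40602 >1
  x=-1.671: |R|=1.30684 >1
Stable set (-1.4118, 0).

left endpoint -1.4118.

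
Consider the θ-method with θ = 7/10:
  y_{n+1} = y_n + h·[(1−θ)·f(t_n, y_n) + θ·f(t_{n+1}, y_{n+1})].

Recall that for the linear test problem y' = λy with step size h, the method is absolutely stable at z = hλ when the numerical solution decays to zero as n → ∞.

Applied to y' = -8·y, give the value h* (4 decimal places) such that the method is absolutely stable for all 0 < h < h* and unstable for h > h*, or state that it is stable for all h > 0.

unbounded; (−∞, 0). Any h>0 works for λ=-8.

Set f=λy, z=hλ:
  y_{n+1} = y_n + z·[3/10·y_n + 7/10·y_{n+1}] ⇒ (1 − 7/10z)y_{n+1} = (1 + 3/10z)y_n
  R(z) = (1 + 3/10z)/(1 − 7/10z).

Need |R(x)|<1, x<0.
x=-1.3: |R|=0.3194
x=-2: |R|=0.1667
x=-10: |R|=0.2500
x=-100: |R|=0.4085
θ=7/10≥1/2 ⇒ |1+3/10x|<|1−7/10x| ∀x<0 ⇒ stable on all of ℝ⁻.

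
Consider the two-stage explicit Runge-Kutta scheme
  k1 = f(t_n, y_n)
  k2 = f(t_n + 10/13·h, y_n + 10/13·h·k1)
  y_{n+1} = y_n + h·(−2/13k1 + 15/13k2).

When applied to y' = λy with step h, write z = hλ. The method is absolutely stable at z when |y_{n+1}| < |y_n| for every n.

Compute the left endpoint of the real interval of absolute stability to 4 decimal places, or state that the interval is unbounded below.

With y'=λy (z=hλ):
  k1=λy_n ⇒ h·k1=z·y_n;  k2=λ(1+10/13z)y_n ⇒ h·k2=z(1+10/13z)y_n
  y_{n+1}/y_n = 1 − 2/13z + 15/13z(1+10/13z) = 1 + z + 150/169z²
  R(z) = 1 + z + 150/169z².

Need |R(x)|<1, x<0.
x=-0.75: |R|=0.7493
R=1: x+150/169x²=0 ⇒ x=−169/150=-1.1267; min R=1−1/(4·150/169)=0.7183>−1
Confirm numerically:
  x=-1.092: |R|=0.96640 <1
  x=-1.041: |R|=0.92085 <1
  x=-0.969: |R|=0.86440 <1
  x=-0.877: |R|=0.80566 <1
  x=-1.416: |R|=1.36364 >1
  x=-1.344: |R|=1.25926 >1
  x=-1.168: |R|=1.04285 >1
So |R|<1 on (-1.1267, 0).

left endpoint -1.1267.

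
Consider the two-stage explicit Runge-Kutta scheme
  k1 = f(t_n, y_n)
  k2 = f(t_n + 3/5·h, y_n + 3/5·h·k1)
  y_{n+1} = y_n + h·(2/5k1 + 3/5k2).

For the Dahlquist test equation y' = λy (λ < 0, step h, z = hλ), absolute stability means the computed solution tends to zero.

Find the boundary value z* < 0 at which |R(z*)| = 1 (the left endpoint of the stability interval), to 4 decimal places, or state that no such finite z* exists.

With y'=λy (z=hλ):
  k1=λy_n ⇒ h·k1=z·y_n;  k2=λ(1+3/5z)y_n ⇒ h·k2=z(1+3/5z)y_n
  y_{n+1}/y_n = 1 + 2/5z + 3/5z(1+3/5z) = 1 + z + 9/25z²
  R(z) = 1 + z + 9/25z².

Find x<0 with |R(x)|<1.
x=-1.66: |R|=0.3320
R=1: x+9/25x²=0 ⇒ x=−25/9=-2.7778; min R=1−1/(4·9/25)=0.3056>−1
Confirm numerically:
  x=-1.666: |R|=0.33320 <1
  x=-1.567: |R|=0.31698 <1
  x=-3.036: |R|=1.28223 >1
  x=-2.909: |R|=1.13742 >1
  x=-2.897: |R|=1.12434 >1
So |R|<1 on (-2.7778, 0).

z* = -2.7778.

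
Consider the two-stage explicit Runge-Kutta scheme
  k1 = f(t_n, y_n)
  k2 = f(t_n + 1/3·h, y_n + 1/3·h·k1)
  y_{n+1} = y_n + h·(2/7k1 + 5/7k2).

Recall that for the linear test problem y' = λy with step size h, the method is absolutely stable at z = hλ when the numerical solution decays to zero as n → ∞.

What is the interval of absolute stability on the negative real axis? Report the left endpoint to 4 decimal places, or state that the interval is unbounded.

Set f=λy, z=hλ:
  k1=λy_n ⇒ h·k1=z·y_n;  k2=λ(1+1/3z)y_n ⇒ h·k2=z(1+1/3z)y_n
  y_{n+1}/y_n = 1 + 2/7z + 5/7z(1+1/3z) = 1 + z + 5/21z²
  Hence R(z) = 1 + z + 5/21z².

Need |R(x)|<1, x<0.
x=-1.74: |R|=0.0191
R=1: x+5/21x²=0 ⇒ x=−21/5=-4.2000; min R=1−1/(4·5/21)=-0.0500>−1
Confirm numerically:
  x=-3.094: |R|=0.18525 <1
  x=-2.513: |R|=0.00939 <1
  x=-2.293: |R|=0.04113 <1
  x=-2.140: |R|=0.04962 <1
  x=-4.641: |R|=1.48730 >1
  x=-4.626: |R|=1.46921 >1
  x=-4.620: |R|=1.46200 >1
Interval (-4.2000, 0).

z∈(-4.2000,0).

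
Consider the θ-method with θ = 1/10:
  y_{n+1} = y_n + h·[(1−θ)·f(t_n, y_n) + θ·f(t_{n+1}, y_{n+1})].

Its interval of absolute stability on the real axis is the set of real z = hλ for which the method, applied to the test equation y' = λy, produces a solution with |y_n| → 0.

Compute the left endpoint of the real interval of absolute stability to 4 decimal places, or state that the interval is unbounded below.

z* = -2.5000.

Set f=λy, z=hλ:
  y_{n+1} = y_n + z·[9/10·y_n + 1/10·y_{n+1}] ⇒ (1 − 1/10z)y_{n+1} = (1 + 9/10z)y_n
  so R(z) = (1 + 9/10z)/(1 − 1/10z).

Boundary: |R(x)|=1, x<0.
x=-0.76: |R|=0.2937
R=−1: 1+9/10x = −1+1/10x ⇒ -4/5x=2 ⇒ x=2/(-4/5)=-2.5000
Confirm numerically:
  x=-2.212: |R|=0.81133 <1
  x=-2.100: |R|=0.73554 <1
  x=-1.159: |R|=0.03862 <1
  x=-1.080: |R|=0.02527 <1
  x=-3.085: |R|=1.35766 >1
  x=-3.035: |R|=1.32835 >1
  x=-2.853: |R|=1.21972 >1
Interval (-2.5000, 0).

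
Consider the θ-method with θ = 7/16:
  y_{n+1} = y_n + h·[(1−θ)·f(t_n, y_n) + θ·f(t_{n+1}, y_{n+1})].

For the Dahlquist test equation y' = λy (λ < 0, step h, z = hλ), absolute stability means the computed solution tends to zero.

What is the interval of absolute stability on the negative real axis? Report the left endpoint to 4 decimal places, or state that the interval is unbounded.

Test eqn y'=λy, z=hλ:
  y_{n+1} = y_n + z·[9/16·y_n + 7/16·y_{n+1}] ⇒ (1 − 7/16z)y_{n+1} = (1 + 9/16z)y_n
  ⇒ R(z) = (1 + 9/16z)/(1 − 7/16z).

Find x<0 with |R(x)|<1.
x=-0.6: |R|=0.5248
R=−1: 1+9/16x = −1+7/16x ⇒ -1/8x=2 ⇒ x=2/(-1/8)=-16.0000
Confirm numerically:
  x=-15.899: |R|=0.99841 <1
  x=-12.076: |R|=0.92194 <1
  x=-10.137: |R|=0.86515 <1
  x=-8.843: |R|=0.81625 <1
  x=-16.258: |R|=1.00398 >1
  x=-16.098: |R|=1.00152 >1
Stable set (-16.0000, 0).

z∈(-16.0000,0).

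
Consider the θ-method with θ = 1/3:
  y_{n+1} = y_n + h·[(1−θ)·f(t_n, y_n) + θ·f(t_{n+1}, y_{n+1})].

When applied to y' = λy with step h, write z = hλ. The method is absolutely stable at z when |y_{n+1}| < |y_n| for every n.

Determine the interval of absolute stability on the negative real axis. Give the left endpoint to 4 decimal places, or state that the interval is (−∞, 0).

z∈(-6.0000,0).

Test eqn y'=λy, z=hλ:
  y_{n+1} = y_n + z·[2/3·y_n + 1/3·y_{n+1}] ⇒ (1 − 1/3z)y_{n+1} = (1 + 2/3z)y_n
  R(z) = (1 + 2/3z)/(1 − 1/3z).

Boundary: |R(x)|=1, x<0.
x=-1.36: |R|=0.0642
R=−1: 1+2/3x = −1+1/3x ⇒ -1/3x=2 ⇒ x=2/(-1/3)=-6.0000
Confirm numerically:
  x=-5.352: |R|=0.92241 <1
  x=-3.778: |R|=0.67217 <1
  x=-3.357: |R|=0.58424 <1
  x=-6.374: |R|=1.03990 >1
  x=-6.215: |R|=1.02333 >1
  x=-6.092: |R|=1.01012 >1
So |R|<1 on (-6.0000, 0).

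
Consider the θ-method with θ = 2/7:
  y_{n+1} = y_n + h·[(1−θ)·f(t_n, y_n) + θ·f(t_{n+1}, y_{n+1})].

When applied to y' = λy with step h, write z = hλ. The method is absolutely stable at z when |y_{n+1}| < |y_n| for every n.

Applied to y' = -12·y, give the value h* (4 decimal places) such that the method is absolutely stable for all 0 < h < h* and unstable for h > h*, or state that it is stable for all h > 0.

(-4.6667,0); λ=-12 ⇒ h* = (14/3)/12 = 0.3889.

Set f=λy, z=hλ:
  y_{n+1} = y_n + z·[5/7·y_n + 2/7·y_{n+1}] ⇒ (1 − 2/7z)y_{n+1} = (1 + 5/7z)y_n
  ⇒ R(z) = (1 + 5/7z)/(1 − 2/7z).

Boundary: |R(x)|=1, x<0.
x=-1.08: |R|=0.1747
R=−1: 1+5/7x = −1+2/7x ⇒ -3/7x=2 ⇒ x=2/(-3/7)=-4.6667
Confirm numerically:
  x=-3.759: |R|=0.81244 <1
  x=-3.446: |R|=0.73640 <1
  x=-2.819: |R|=0.56140 <1
  x=-2.098: |R|=0.31172 <1
  x=-5.074: |R|=1.07126 >1
  x=-4.881: |R|=1.03836 >1
Stable set (-4.6667, 0).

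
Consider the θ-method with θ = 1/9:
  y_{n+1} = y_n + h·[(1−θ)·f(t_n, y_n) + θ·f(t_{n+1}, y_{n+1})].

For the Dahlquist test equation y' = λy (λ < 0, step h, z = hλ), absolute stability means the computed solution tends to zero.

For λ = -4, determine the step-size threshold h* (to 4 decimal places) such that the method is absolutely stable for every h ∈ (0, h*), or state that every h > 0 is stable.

With y'=λy (z=hλ):
  y_{n+1} = y_n + z·[8/9·y_n + 1/9·y_{n+1}] ⇒ (1 − 1/9z)y_{n+1} = (1 + 8/9z)y_n
  Hence R(z) = (1 + 8/9z)/(1 − 1/9z).

Need |R(x)|<1, x<0.
x=-1.58: |R|=0.3440
R=−1: 1+8/9x = −1+1/9x ⇒ -7/9x=2 ⇒ x=2/(-7/9)=-2.5714
Confirm numerically:
  x=-2.453: |R|=0.92762 <1
  x=-2.050: |R|=0.66968 <1
  x=-1.085: |R|=0.03173 <1
  x=-3.014: |R|=1.25787 >1
  x=-2.730: |R|=1.09463 >1
  x=-2.605: |R|=1.02025 >1
Stable set (-2.5714, 0).

(-2.5714,0); λ=-4 ⇒ h* = (18/7)/4 = 0.6429.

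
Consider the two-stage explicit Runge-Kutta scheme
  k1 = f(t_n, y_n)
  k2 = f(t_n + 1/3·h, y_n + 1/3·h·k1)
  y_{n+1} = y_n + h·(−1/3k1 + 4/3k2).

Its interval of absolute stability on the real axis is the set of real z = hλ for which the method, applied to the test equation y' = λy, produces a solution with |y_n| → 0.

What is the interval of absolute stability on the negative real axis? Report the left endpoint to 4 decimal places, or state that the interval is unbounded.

z∈(-2.2500,0).

With y'=λy (z=hλ):
  k1=λy_n ⇒ h·k1=z·y_n;  k2=λ(1+1/3z)y_n ⇒ h·k2=z(1+1/3z)y_n
  y_{n+1}/y_n = 1 − 1/3z + 4/3z(1+1/3z) = 1 + z + 4/9z²
  ⇒ R(z) = 1 + z + 4/9z².

Find x<0 with |R(x)|<1.
x=-1.39: |R|=0.4687
R=1: x+4/9x²=0 ⇒ x=−9/4=-2.2500; min R=1−1/(4·4/9)=0.4375>−1
Confirm numerically:
  x=-1.779: |R|=0.62760 <1
  x=-1.627: |R|=0.54950 <1
  x=-1.480: |R|=0.49351 <1
  x=-2.802: |R|=1.68742 >1
  x=-2.734: |R|=1.58811 >1
Stable set (-2.2500, 0).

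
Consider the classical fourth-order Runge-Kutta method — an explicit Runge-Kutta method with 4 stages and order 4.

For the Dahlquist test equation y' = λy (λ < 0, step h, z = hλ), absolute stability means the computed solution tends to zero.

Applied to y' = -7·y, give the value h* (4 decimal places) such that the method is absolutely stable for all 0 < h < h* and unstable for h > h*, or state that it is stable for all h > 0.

(-2.7853,0); λ=-7 ⇒ h* = 0.3979.

On y'=λy, z=hλ:
  order 4, 4-stage ⇒ R(z)=1+z+z^2/2+z^3/6+z^4/24
  (e.g. R(-0.57)=0.56598, |R|=0.56598)

Boundary: |R(x)|=1, x<0.
x=-0.57: |R|=0.5660
|R(-2.91)|=1.2049 |R(-2.52)|=0.6683 |R(-0.96)|=0.3887
Bisect:
  x_lo=-3.3697 |R|=2.3029  x_hi=-0.1322 |R|=0.8762
  mid=-1.75097 |R|=0.27892 →hi
  mid=-2.56035 |R|=0.71054 →hi
  mid=-2.96504 |R|=1.30659 →lo
  mid=-2.76269 |R|=0.96646 →hi
  mid=-2.86386 |R|=1.12507 →lo
  mid=-2.81328 |R|=1.04302 →lo
  mid=-2.78799 |R|=1.00407 →lo
  mid=-2.77534 |R|=0.98509 →hi
  ...
  [-2.78542,-2.78522] ⇒ x*=-2.7853
Stable set (-2.7853, 0).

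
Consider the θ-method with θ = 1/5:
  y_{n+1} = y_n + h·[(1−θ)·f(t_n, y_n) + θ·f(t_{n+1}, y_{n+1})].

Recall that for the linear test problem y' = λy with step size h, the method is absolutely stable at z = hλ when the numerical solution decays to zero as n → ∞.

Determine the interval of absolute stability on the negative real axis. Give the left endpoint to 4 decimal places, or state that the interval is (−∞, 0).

(-3.3333, 0).

Test eqn y'=λy, z=hλ:
  y_{n+1} = y_n + z·[4/5·y_n + 1/5·y_{n+1}] ⇒ (1 − 1/5z)y_{n+1} = (1 + 4/5z)y_n
  R(z) = (1 + 4/5z)/(1 − 1/5z).

Need |R(x)|<1, x<0.
x=-1.27: |R|=0.0128
R=−1: 1+4/5x = −1+1/5x ⇒ -3/5x=2 ⇒ x=2/(-3/5)=-3.3333
Confirm numerically:
  x=-2.817: |R|=0.80184 <1
  x=-1.626: |R|=0.22698 <1
  x=-1.532: |R|=0.17269 <1
  x=-3.779: |R|=1.15230 >1
  x=-3.590: |R|=1.08964 >1
  x=-3.452: |R|=1.04212 >1
Stable set (-3.3333, 0).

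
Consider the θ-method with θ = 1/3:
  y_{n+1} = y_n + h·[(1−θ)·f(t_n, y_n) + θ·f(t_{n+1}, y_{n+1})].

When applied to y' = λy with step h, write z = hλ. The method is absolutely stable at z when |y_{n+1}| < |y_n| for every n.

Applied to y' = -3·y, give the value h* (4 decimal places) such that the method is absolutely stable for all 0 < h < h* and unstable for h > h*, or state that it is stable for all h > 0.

(-6.0000,0); λ=-3 ⇒ h* = (6)/3 = 2.0000.

Test eqn y'=λy, z=hλ:
  y_{n+1} = y_n + z·[2/3·y_n + 1/3·y_{n+1}] ⇒ (1 − 1/3z)y_{n+1} = (1 + 2/3z)y_n
  ⇒ R(z) = (1 + 2/3z)/(1 − 1/3z).

Find x<0 with |R(x)|<1.
x=-1.33: |R|=0.0785
R=−1: 1+2/3x = −1+1/3x ⇒ -1/3x=2 ⇒ x=2/(-1/3)=-6.0000
Confirm numerically:
  x=-5.582: |R|=0.95129 <1
  x=-5.493: |R|=0.94030 <1
  x=-4.967: |R|=0.87034 <1
  x=-3.202: |R|=0.54886 <1
  x=-6.461: |R|=1.04873 >1
  x=-6.274: |R|=1.02954 >1
  x=-6.200: |R|=1.02174 >1
So |R|<1 on (-6.0000, 0).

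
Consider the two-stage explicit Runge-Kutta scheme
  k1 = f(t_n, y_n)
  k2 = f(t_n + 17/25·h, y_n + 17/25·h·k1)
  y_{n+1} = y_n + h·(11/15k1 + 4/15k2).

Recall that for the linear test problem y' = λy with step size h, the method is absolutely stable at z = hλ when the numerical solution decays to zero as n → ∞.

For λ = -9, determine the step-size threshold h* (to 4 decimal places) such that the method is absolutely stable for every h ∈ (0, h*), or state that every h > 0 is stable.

(-5.5147,0); λ=-9 ⇒ h* = (375/68)/9 = 0.6127.

With y'=λy (z=hλ):
  k1=λy_n ⇒ h·k1=z·y_n;  k2=λ(1+17/25z)y_n ⇒ h·k2=z(1+17/25z)y_n
  y_{n+1}/y_n = 1 + 11/15z + 4/15z(1+17/25z) = 1 + z + 68/375z²
  Hence R(z) = 1 + z + 68/375z².

Need |R(x)|<1, x<0.
x=-1.57: |R|=0.1230
R=1: x+68/375x²=0 ⇒ x=−375/68=-5.5147; min R=1−1/(4·68/375)=-0.3787>−1
Confirm numerically:
  x=-4.378: |R|=0.09759 <1
  x=-3.691: |R|=0.22061 <1
  x=-3.210: |R|=0.34152 <1
  x=-3.199: |R|=0.34331 <1
  x=-6.061: |R|=1.60041 >1
  x=-5.936: |R|=1.45348 >1
  x=-5.697: |R|=1.18832 >1
So |R|<1 on (-5.5147, 0).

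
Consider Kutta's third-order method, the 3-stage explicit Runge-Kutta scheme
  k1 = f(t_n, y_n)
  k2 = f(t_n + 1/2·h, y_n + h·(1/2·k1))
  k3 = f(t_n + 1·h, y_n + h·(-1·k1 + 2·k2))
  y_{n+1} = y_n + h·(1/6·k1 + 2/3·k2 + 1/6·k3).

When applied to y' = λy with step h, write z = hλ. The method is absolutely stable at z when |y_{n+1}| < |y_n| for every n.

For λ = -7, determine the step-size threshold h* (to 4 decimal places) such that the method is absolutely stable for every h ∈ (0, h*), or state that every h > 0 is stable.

Test eqn y'=λy, z=hλ:
  order 3, 3-stage ⇒ R(z)=1+z+z^2/2+z^3/6
  (e.g. R(-0.74)=0.46626, |R|=0.46626)

Boundary: |R(x)|=1, x<0.
x=-0.74: |R|=0.4663
|R(-2.56)|=1.0794 |R(-1.91)|=0.2473 |R(-1.45)|=0.0931
Bisect:
  x_lo=-3.0616 |R|=2.1577  x_hi=-0.2662 |R|=0.7661
  mid=-1.66388 |R|=0.04737 →hi
  mid=-2.36272 |R|=0.76979 →hi
  mid=-2.71214 |R|=1.35923 →lo
  mid=-2.53743 |R|=1.04104 →lo
  mid=-2.45007 |R|=0.89988 →hi
  mid=-2.49375 |R|=0.96904 →hi
  mid=-2.51559 |R|=1.00468 →lo
  ...
  [-2.51286,-2.51269] ⇒ x*=-2.5127
Stable set (-2.5127, 0).

(-2.5127,0); λ=-7 ⇒ h* = 0.3590.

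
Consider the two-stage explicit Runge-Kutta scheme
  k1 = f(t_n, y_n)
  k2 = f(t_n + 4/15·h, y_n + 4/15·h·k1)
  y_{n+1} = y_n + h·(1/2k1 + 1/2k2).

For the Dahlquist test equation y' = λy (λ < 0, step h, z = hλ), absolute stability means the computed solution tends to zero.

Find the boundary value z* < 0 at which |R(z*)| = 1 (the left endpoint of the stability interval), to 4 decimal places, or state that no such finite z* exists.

Set f=λy, z=hλ:
  k1=λy_n ⇒ h·k1=z·y_n;  k2=λ(1+4/15z)y_n ⇒ h·k2=z(1+4/15z)y_n
  y_{n+1}/y_n = 1 + 1/2z + 1/2z(1+4/15z) = 1 + z + 2/15z²
  Hence R(z) = 1 + z + 2/15z².

Solve |R(x)|<1 on ℝ⁻.
x=-0.86: |R|=0.2386
R=1: x+2/15x²=0 ⇒ x=−15/2=-7.5000; min R=1−1/(4·2/15)=-0.8750>−1
Confirm numerically:
  x=-5.626: |R|=0.40575 <1
  x=-5.623: |R|=0.40725 <1
  x=-4.866: |R|=0.70894 <1
  x=-7.970: |R|=1.49945 >1
  x=-7.566: |R|=1.06658 >1
So |R|<1 on (-7.5000, 0).

left endpoint -7.5000.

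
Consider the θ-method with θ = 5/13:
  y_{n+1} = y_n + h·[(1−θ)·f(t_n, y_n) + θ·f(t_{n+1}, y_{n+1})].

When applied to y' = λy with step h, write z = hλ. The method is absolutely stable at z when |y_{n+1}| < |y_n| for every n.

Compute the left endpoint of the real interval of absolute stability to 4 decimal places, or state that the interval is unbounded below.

Test eqn y'=λy, z=hλ:
  y_{n+1} = y_n + z·[8/13·y_n + 5/13·y_{n+1}] ⇒ (1 − 5/13z)y_{n+1} = (1 + 8/13z)y_n
  R(z) = (1 + 8/13z)/(1 − 5/13z).

Find x<0 with |R(x)|<1.
x=-1.5: |R|=0.0488
R=−1: 1+8/13x = −1+5/13x ⇒ -3/13x=2 ⇒ x=2/(-3/13)=-8.6667
Confirm numerically:
  x=-7.262: |R|=0.91454 <1
  x=-6.866: |R|=0.88587 <1
  x=-5.669: |R|=0.78249 <1
  x=-9.247: |R|=1.02939 >1
  x=-9.168: |R|=1.02556 >1
Stable set (-8.6667, 0).

left endpoint -8.6667.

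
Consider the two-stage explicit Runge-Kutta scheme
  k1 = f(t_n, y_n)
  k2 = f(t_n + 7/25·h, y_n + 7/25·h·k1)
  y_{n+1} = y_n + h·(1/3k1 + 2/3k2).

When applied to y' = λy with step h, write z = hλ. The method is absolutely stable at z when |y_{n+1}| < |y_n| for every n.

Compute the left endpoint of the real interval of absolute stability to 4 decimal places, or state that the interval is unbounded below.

With y'=λy (z=hλ):
  k1=λy_n ⇒ h·k1=z·y_n;  k2=λ(1+7/25z)y_n ⇒ h·k2=z(1+7/25z)y_n
  y_{n+1}/y_n = 1 + 1/3z + 2/3z(1+7/25z) = 1 + z + 14/75z²
  so R(z) = 1 + z + 14/75z².

Need |R(x)|<1, x<0.
x=-0.53: |R|=0.5224
R=1: x+14/75x²=0 ⇒ x=−75/14=-5.3571; min R=1−1/(4·14/75)=-0.3393>−1
Confirm numerically:
  x=-3.444: |R|=0.22992 <1
  x=-2.879: |R|=0.33179 <1
  x=-2.747: |R|=0.33841 <1
  x=-5.561: |R|=1.21161 >1
  x=-5.462: |R|=1.10691 >1
  x=-5.408: |R|=1.05134 >1
So |R|<1 on (-5.3571, 0).

left endpoint -5.3571.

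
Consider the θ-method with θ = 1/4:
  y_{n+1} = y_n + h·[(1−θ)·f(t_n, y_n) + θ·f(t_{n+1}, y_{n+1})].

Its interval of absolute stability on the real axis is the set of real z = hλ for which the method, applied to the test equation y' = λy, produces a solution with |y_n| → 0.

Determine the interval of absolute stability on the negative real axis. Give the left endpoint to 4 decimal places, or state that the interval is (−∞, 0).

z∈(-4.0000,0).

With y'=λy (z=hλ):
  y_{n+1} = y_n + z·[3/4·y_n + 1/4·y_{n+1}] ⇒ (1 − 1/4z)y_{n+1} = (1 + 3/4z)y_n
  Hence R(z) = (1 + 3/4z)/(1 − 1/4z).

Boundary: |R(x)|=1, x<0.
x=-1.65: |R|=0.1681
R=−1: 1+3/4x = −1+1/4x ⇒ -1/2x=2 ⇒ x=2/(-1/2)=-4.0000
Confirm numerically:
  x=-3.682: |R|=0.91721 <1
  x=-1.665: |R|=0.17564 <1
  x=-1.601: |R|=0.14337 <1
  x=-4.173: |R|=1.04233 >1
  x=-4.114: |R|=1.02810 >1
So |R|<1 on (-4.0000, 0).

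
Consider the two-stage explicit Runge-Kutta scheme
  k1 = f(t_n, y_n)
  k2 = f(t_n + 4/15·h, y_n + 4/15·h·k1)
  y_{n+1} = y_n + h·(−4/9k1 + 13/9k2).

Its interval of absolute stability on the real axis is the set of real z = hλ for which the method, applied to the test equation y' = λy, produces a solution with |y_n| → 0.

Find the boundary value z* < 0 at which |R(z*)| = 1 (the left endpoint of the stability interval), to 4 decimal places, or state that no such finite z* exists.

z* = -2.5962.

Test eqn y'=λy, z=hλ:
  k1=λy_n ⇒ h·k1=z·y_n;  k2=λ(1+4/15z)y_n ⇒ h·k2=z(1+4/15z)y_n
  y_{n+1}/y_n = 1 − 4/9z + 13/9z(1+4/15z) = 1 + z + 52/135z²
  R(z) = 1 + z + 52/135z².

Need |R(x)|<1, x<0.
x=-0.37: |R|=0.6827
R=1: x+52/135x²=0 ⇒ x=−135/52=-2.5962; min R=1−1/(4·52/135)=0.3510>−1
Confirm numerically:
  x=-2.038: |R|=0.56185 <1
  x=-1.979: |R|=0.52956 <1
  x=-1.658: |R|=0.40086 <1
  x=-3.180: |R|=1.71515 >1
  x=-2.720: |R|=1.12975 >1
  x=-2.660: |R|=1.06542 >1
Stable set (-2.5962, 0).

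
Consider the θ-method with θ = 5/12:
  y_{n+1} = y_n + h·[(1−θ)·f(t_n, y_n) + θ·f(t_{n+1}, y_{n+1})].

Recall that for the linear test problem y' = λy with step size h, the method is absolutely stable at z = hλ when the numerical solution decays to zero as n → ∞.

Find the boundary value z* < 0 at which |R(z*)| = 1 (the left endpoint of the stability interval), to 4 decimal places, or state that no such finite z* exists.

Test eqn y'=λy, z=hλ:
  y_{n+1} = y_n + z·[7/12·y_n + 5/12·y_{n+1}] ⇒ (1 − 5/12z)y_{n+1} = (1 + 7/12z)y_n
  so R(z) = (1 + 7/12z)/(1 − 5/12z).

Boundary: |R(x)|=1, x<0.
x=-0.93: |R|=0.3297
R=−1: 1+7/12x = −1+5/12x ⇒ -1/6x=2 ⇒ x=2/(-1/6)=-12.0000
Confirm numerically:
  x=-10.736: |R|=0.96151 <1
  x=-10.095: |R|=0.93902 <1
  x=-9.653: |R|=0.92211 <1
  x=-5.772: |R|=0.69515 <1
  x=-12.286: |R|=1.00779 >1
  x=-12.122: |R|=1.00336 >1
So |R|<1 on (-12.0000, 0).

z* = -12.0000.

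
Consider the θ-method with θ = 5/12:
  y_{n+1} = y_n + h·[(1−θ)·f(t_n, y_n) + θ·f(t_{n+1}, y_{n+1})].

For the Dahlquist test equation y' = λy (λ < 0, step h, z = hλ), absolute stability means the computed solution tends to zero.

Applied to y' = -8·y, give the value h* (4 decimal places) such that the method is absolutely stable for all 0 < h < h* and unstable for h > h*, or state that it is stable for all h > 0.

(-12.0000,0); λ=-8 ⇒ h* = (12)/8 = 1.5000.

Test eqn y'=λy, z=hλ:
  y_{n+1} = y_n + z·[7/12·y_n + 5/12·y_{n+1}] ⇒ (1 − 5/12z)y_{n+1} = (1 + 7/12z)y_n
  Hence R(z) = (1 + 7/12z)/(1 − 5/12z).

Find x<0 with |R(x)|<1.
x=-1.43: |R|=0.1039
R=−1: 1+7/12x = −1+5/12x ⇒ -1/6x=2 ⇒ x=2/(-1/6)=-12.0000
Confirm numerically:
  x=-10.755: |R|=0.96214 <1
  x=-10.377: |R|=0.94919 <1
  x=-10.026: |R|=0.93646 <1
  x=-9.885: |R|=0.93114 <1
  x=-12.525: |R|=1.01407 >1
  x=-12.317: |R|=1.00862 >1
  x=-12.137: |R|=1.00377 >1
Interval (-12.0000, 0).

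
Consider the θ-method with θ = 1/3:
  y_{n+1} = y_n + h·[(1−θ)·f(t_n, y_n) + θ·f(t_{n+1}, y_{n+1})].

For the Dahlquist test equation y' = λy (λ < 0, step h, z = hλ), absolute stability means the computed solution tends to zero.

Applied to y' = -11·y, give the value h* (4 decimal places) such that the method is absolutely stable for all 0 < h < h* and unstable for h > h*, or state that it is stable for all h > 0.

(-6.0000,0); λ=-11 ⇒ h* = (6)/11 = 0.5455.

Set f=λy, z=hλ:
  y_{n+1} = y_n + z·[2/3·y_n + 1/3·y_{n+1}] ⇒ (1 − 1/3z)y_{n+1} = (1 + 2/3z)y_n
  ⇒ R(z) = (1 + 2/3z)/(1 − 1/3z).

Find x<0 with |R(x)|<1.
x=-1.13: |R|=0.1792
R=−1: 1+2/3x = −1+1/3x ⇒ -1/3x=2 ⇒ x=2/(-1/3)=-6.0000
Confirm numerically:
  x=-4.882: |R|=0.85816 <1
  x=-4.118: |R|=0.73560 <1
  x=-3.066: |R|=0.51632 <1
  x=-6.515: |R|=1.05413 >1
  x=-6.178: |R|=1.01939 >1
  x=-6.132: |R|=1.01445 >1
Interval (-6.0000, 0).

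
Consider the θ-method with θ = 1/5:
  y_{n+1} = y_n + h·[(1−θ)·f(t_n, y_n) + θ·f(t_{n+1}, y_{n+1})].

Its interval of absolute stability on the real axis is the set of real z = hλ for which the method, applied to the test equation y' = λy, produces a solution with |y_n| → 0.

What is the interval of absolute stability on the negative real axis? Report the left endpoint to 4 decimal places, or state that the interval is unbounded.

(-3.3333, 0).

On y'=λy, z=hλ:
  y_{n+1} = y_n + z·[4/5·y_n + 1/5·y_{n+1}] ⇒ (1 − 1/5z)y_{n+1} = (1 + 4/5z)y_n
  R(z) = (1 + 4/5z)/(1 − 1/5z).

Need |R(x)|<1, x<0.
x=-1.39: |R|=0.0876
R=−1: 1+4/5x = −1+1/5x ⇒ -3/5x=2 ⇒ x=2/(-3/5)=-3.3333
Confirm numerically:
  x=-2.463: |R|=0.65014 <1
  x=-2.111: |R|=0.48432 <1
  x=-1.845: |R|=0.34770 <1
  x=-1.688: |R|=0.26196 <1
  x=-3.666: |R|=1.11516 >1
  x=-3.562: |R|=1.08012 >1
Stable set (-3.3333, 0).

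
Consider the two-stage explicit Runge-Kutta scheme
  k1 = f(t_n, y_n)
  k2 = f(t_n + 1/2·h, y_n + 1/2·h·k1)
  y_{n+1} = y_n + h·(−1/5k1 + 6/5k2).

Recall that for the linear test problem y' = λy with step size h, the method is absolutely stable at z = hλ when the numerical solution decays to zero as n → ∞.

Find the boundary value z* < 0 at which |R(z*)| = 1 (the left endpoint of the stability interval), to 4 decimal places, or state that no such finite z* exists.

z* = -1.6667.

Set f=λy, z=hλ:
  k1=λy_n ⇒ h·k1=z·y_n;  k2=λ(1+1/2z)y_n ⇒ h·k2=z(1+1/2z)y_n
  y_{n+1}/y_n = 1 − 1/5z + 6/5z(1+1/2z) = 1 + z + 3/5z²
  so R(z) = 1 + z + 3/5z².

Find x<0 with |R(x)|<1.
x=-1.09: |R|=0.6229
R=1: x+3/5x²=0 ⇒ x=−5/3=-1.6667; min R=1−1/(4·3/5)=0.5833>−1
Confirm numerically:
  x=-1.327: |R|=0.72956 <1
  x=-0.820: |R|=0.58344 <1
  x=-0.710: |R|=0.59246 <1
  x=-1.991: |R|=1.38745 >1
  x=-1.975: |R|=1.36538 >1
So |R|<1 on (-1.6667, 0).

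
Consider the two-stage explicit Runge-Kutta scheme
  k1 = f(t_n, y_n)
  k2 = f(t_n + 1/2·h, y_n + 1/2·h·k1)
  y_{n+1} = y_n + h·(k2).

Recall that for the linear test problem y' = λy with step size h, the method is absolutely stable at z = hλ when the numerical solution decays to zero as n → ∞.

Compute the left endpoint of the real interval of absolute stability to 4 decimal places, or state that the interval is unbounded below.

On y'=λy, z=hλ:
  k1=λy_n ⇒ h·k1=z·y_n;  k2=λ(1+1/2z)y_n ⇒ h·k2=z(1+1/2z)y_n
  y_{n+1}/y_n = 1 + z(1+1/2z) = 1 + z + 1/2z²
  Hence R(z) = 1 + z + 1/2z².

Find x<0 with |R(x)|<1.
x=-0.9: |R|=0.5050
R=1: x+1/2x²=0 ⇒ x=−2=-2.0000; min R=1−1/(4·1/2)=0.5000>−1
Confirm numerically:
  x=-1.731: |R|=0.76718 <1
  x=-1.687: |R|=0.73598 <1
  x=-1.598: |R|=0.67880 <1
  x=-1.417: |R|=0.58694 <1
  x=-2.513: |R|=1.64458 >1
  x=-2.114: |R|=1.12050 >1
Stable set (-2.0000, 0).

left endpoint -2.0000.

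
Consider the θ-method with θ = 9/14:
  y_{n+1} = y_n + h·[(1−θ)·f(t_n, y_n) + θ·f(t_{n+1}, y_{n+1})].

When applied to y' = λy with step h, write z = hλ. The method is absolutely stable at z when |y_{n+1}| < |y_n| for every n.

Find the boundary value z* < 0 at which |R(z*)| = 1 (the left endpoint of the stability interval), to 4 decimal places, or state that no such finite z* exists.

unbounded; (−∞, 0).

Set f=λy, z=hλ:
  y_{n+1} = y_n + z·[5/14·y_n + 9/14·y_{n+1}] ⇒ (1 − 9/14z)y_{n+1} = (1 + 5/14z)y_n
  so R(z) = (1 + 5/14z)/(1 − 9/14z).

Find x<0 with |R(x)|<1.
x=-0.59: |R|=0.5722
x=-2: |R|=0.1250
x=-10: |R|=0.3462
x=-100: |R|=0.5317
θ=9/14≥1/2 ⇒ |1+5/14x|<|1−9/14x| ∀x<0 ⇒ unbounded interval.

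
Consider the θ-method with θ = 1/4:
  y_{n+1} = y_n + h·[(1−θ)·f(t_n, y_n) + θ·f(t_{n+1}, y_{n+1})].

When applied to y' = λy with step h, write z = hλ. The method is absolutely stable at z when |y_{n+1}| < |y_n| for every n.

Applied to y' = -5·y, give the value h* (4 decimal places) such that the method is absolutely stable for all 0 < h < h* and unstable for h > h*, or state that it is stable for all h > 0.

Set f=λy, z=hλ:
  y_{n+1} = y_n + z·[3/4·y_n + 1/4·y_{n+1}] ⇒ (1 − 1/4z)y_{n+1} = (1 + 3/4z)y_n
  Hence R(z) = (1 + 3/4z)/(1 − 1/4z).

Need |R(x)|<1, x<0.
x=-0.76: |R|=0.3613
R=−1: 1+3/4x = −1+1/4x ⇒ -1/2x=2 ⇒ x=2/(-1/2)=-4.0000
Confirm numerically:
  x=-3.909: |R|=0.97699 <1
  x=-3.230: |R|=0.78700 <1
  x=-2.992: |R|=0.71167 <1
  x=-4.533: |R|=1.12493 >1
  x=-4.343: |R|=1.08222 >1
  x=-4.063: |R|=1.01563 >1
Interval (-4.0000, 0).

(-4.0000,0); λ=-5 ⇒ h* = (4)/5 = 0.8000.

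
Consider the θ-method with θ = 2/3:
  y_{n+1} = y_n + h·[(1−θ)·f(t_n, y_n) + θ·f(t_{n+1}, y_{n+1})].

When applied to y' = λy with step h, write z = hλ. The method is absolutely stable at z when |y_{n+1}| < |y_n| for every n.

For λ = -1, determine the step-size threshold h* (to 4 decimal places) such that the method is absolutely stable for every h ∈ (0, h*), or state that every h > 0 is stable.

unbounded; (−∞, 0). Any h>0 works for λ=-1.

On y'=λy, z=hλ:
  y_{n+1} = y_n + z·[1/3·y_n + 2/3·y_{n+1}] ⇒ (1 − 2/3z)y_{n+1} = (1 + 1/3z)y_n
  R(z) = (1 + 1/3z)/(1 − 2/3z).

Solve |R(x)|<1 on ℝ⁻.
x=-0.72: |R|=0.5135
x=-2: |R|=0.1429
x=-10: |R|=0.3043
x=-100: |R|=0.4778
θ=2/3≥1/2 ⇒ |1+1/3x|<|1−2/3x| ∀x<0 ⇒ interval (−∞,0).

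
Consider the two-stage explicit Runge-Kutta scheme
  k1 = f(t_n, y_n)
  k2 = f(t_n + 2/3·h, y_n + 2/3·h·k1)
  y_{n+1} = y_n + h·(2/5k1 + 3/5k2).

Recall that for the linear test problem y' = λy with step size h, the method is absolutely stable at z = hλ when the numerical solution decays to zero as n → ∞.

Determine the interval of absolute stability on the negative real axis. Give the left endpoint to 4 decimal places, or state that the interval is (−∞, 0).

On y'=λy, z=hλ:
  k1=λy_n ⇒ h·k1=z·y_n;  k2=λ(1+2/3z)y_n ⇒ h·k2=z(1+2/3z)y_n
  y_{n+1}/y_n = 1 + 2/5z + 3/5z(1+2/3z) = 1 + z + 2/5z²
  Hence R(z) = 1 + z + 2/5z².

Find x<0 with |R(x)|<1.
x=-1.48: |R|=0.3962
R=1: x+2/5x²=0 ⇒ x=−5/2=-2.5000; min R=1−1/(4·2/5)=0.3750>−1
Confirm numerically:
  x=-1.759: |R|=0.47863 <1
  x=-1.303: |R|=0.37612 <1
  x=-1.269: |R|=0.37514 <1
  x=-1.157: |R|=0.37846 <1
  x=-2.982: |R|=1.57493 >1
  x=-2.648: |R|=1.15676 >1
  x=-2.628: |R|=1.13455 >1
Stable set (-2.5000, 0).

(-2.5000, 0).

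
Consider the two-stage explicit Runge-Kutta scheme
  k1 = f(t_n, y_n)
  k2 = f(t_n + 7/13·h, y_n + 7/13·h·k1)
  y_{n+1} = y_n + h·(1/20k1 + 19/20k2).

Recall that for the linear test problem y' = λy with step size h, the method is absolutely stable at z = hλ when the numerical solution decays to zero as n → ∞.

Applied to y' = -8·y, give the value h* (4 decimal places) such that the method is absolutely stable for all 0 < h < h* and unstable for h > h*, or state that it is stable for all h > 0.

(-1.9549,0); λ=-8 ⇒ h* = (260/133)/8 = 0.2444.

With y'=λy (z=hλ):
  k1=λy_n ⇒ h·k1=z·y_n;  k2=λ(1+7/13z)y_n ⇒ h·k2=z(1+7/13z)y_n
  y_{n+1}/y_n = 1 + 1/20z + 19/20z(1+7/13z) = 1 + z + 133/260z²
  R(z) = 1 + z + 133/260z².

Find x<0 with |R(x)|<1.
x=-0.32: |R|=0.7324
R=1: x+133/260x²=0 ⇒ x=−260/133=-1.9549; min R=1−1/(4·133/260)=0.5113>−1
Confirm numerically:
  x=-1.715: |R|=0.78955 <1
  x=-1.336: |R|=0.57704 <1
  x=-1.048: |R|=0.51382 <1
  x=-0.900: |R|=0.51435 <1
  x=-2.393: |R|=1.53630 >1
  x=-2.090: |R|=1.14445 >1
Interval (-1.9549, 0).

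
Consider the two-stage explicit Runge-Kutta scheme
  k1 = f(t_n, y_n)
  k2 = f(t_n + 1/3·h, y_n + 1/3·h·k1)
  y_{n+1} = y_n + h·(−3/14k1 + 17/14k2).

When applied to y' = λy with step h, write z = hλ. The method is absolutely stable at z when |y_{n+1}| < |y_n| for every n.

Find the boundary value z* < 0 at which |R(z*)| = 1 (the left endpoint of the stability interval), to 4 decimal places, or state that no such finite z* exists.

Set f=λy, z=hλ:
  k1=λy_n ⇒ h·k1=z·y_n;  k2=λ(1+1/3z)y_n ⇒ h·k2=z(1+1/3z)y_n
  y_{n+1}/y_n = 1 − 3/14z + 17/14z(1+1/3z) = 1 + z + 17/42z²
  ⇒ R(z) = 1 + z + 17/42z².

Find x<0 with |R(x)|<1.
x=-1.39: |R|=0.3920
R=1: x+17/42x²=0 ⇒ x=−42/17=-2.4706; min R=1−1/(4·17/42)=0.3824>−1
Confirm numerically:
  x=-1.845: |R|=0.53282 <1
  x=-1.586: |R|=0.43214 <1
  x=-1.489: |R|=0.40841 <1
  x=-1.213: |R|=0.38255 <1
  x=-2.921: |R|=1.53253 >1
  x=-2.673: |R|=1.21900 >1
So |R|<1 on (-2.4706, 0).

left endpoint -2.4706.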